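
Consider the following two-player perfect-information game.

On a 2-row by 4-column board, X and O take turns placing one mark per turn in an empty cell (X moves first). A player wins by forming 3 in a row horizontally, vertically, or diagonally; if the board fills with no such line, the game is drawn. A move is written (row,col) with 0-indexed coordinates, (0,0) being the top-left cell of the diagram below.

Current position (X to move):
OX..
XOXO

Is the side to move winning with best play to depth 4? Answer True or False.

X winning at [OX../XOXO]: False

[OX../XOXO] X move#1: (0,2):+0/OXX./XOXO*, (0,3):+0/OX.X/XOXO
[OXX./XOXO] O move#2: (0,3):+0/OXXO/XOXO*
[OXXO/XOXO] end (terminal +0, X#3); searched OX../XOXO to 4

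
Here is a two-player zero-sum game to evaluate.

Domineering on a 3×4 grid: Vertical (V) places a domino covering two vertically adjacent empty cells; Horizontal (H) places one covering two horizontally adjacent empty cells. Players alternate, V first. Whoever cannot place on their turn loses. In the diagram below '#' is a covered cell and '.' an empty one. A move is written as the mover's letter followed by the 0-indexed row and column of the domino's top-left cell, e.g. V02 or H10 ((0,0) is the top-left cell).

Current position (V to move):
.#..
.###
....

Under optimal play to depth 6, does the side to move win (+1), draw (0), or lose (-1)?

[.#../.###/....] V move#1: V00:-1/##../####/....*, V10:-1/.#../####/#...
[##../####/....] H move#2: H02:+1/####/####/....*, H20:+1/##../####/##.., H21:+1/##../####/.##., H22:+1/##../####/..##
[####/####/....] end (terminal -1, V#3); searched .#../.###/.... to 6

value(.#../.###/...., V) = -1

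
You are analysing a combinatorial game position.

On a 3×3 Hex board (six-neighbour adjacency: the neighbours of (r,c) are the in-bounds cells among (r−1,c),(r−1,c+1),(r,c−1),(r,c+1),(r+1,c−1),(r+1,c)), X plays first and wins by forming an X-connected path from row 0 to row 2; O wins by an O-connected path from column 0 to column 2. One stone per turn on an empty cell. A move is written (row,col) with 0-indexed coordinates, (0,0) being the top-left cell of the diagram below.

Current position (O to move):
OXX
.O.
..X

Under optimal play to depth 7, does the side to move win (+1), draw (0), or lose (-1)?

value(OXX/.O./..X, O) = +1

ply 1, O at OXX/.O./..X | (1,0)=-1→OXX/OO./..X; (1,2)=+1→OXX/.OO/..X*; (2,0)=-1→OXX/.O./O.X; (2,1)=-1→OXX/.O./.OX
ply 2, X at OXX/.OO/..X | (1,0)=-1→OXX/XOO/..X*; (2,0)=-1→OXX/.OO/X.X; (2,1)=-1→OXX/.OO/.XX
ply 3, O at OXX/XOO/..X | (2,0)=+1→OXX/XOO/O.X*; (2,1)=-1→OXX/XOO/.OX
ply 4: OXX/XOO/O.X is terminal -1 (X); from OXX/.O./..X depth 7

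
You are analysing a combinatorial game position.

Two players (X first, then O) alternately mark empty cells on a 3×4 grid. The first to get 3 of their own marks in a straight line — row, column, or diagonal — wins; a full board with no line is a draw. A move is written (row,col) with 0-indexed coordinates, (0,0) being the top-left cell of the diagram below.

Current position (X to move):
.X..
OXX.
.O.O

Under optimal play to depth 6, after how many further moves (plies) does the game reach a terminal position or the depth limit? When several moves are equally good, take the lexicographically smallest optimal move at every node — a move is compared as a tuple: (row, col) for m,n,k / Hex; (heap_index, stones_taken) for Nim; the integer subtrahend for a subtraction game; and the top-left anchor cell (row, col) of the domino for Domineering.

p1 X@[.X../OXX./.O.O]: (0,0)[XX../OXX./.O.O]-1 (0,2)[.XX./OXX./.O.O]-1 (0,3)[.X.X/OXX./.O.O]-1 (1,3)[.X../OXXX/.O.O]+1* (2,0)[.X../OXX./XO.O]-1 (2,2)[.X../OXX./.OXO]+1
p2 O@[.X../OXXX/.O.O] terminal -1; root [.X../OXX./.O.O] d6

PV length from [.X../OXX./.O.O]: 1 ply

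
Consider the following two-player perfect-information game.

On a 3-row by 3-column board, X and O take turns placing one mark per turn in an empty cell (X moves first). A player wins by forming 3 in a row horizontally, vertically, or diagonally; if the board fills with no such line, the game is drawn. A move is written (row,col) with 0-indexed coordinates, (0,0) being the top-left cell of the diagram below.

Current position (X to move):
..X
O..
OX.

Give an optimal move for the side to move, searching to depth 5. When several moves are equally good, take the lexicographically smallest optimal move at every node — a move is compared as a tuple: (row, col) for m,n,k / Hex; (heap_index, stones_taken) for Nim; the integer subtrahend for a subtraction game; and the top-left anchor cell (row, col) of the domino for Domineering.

X's best at [..X/O../OX.]: (0,0)

p1 X@[..X/O../OX.]: (0,0)[X.X/O../OX.]+1* (0,1)[.XX/O../OX.]-1 (1,1)[..X/OX./OX.]-1 (1,2)[..X/O.X/OX.]-1 (2,2)[..X/O../OXX]-1
p2 O@[X.X/O../OX.]: (0,1)[XOX/O../OX.]-1* (1,1)[X.X/OO./OX.]-1 (1,2)[X.X/O.O/OX.]-1 (2,2)[X.X/O../OXO]-1
p3 X@[XOX/O../OX.]: (1,1)[XOX/OX./OX.]+0 (1,2)[XOX/O.X/OX.]+0 (2,2)[XOX/O../OXX]+1*
p4 O@[XOX/O../OXX]: (1,1)[XOX/OO./OXX]-1* (1,2)[XOX/O.O/OXX]-1
p5 X@[XOX/OO./OXX]: (1,2)[XOX/OOX/OXX]+1*
p6 O@[XOX/OOX/OXX] terminal -1; root [..X/O../OX.] d5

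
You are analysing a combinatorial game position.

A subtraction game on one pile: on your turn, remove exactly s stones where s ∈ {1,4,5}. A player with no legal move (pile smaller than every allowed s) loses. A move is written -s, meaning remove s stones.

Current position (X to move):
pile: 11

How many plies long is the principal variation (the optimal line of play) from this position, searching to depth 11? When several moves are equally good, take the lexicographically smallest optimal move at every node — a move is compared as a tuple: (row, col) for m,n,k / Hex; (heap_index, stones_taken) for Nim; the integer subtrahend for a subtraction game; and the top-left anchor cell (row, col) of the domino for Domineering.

PV length from [11]: 7 plies

ply 1, X at 11 | -1=+1→10*; -4=-1→7; -5=-1→6
ply 2, O at 10 | -1=-1→9*; -4=-1→6; -5=-1→5
ply 3, X at 9 | -1=+1→8*; -4=-1→5; -5=-1→4
ply 4, O at 8 | -1=-1→7*; -4=-1→4; -5=-1→3
ply 5, X at 7 | -1=-1→6; -4=-1→3; -5=+1→2*
ply 6, O at 2 | -1=-1→1*
ply 7, X at 1 | -1=+1→0*
ply 8: 0 is terminal -1 (O); from 11 depth 11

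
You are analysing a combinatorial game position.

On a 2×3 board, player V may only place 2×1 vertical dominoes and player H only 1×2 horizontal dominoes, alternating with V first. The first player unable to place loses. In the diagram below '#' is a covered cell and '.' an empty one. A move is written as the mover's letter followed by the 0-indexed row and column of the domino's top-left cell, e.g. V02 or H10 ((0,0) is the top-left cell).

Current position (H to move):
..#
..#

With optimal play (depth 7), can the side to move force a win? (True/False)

ply 1, H at ..#/..# | H00=+1→###/..#*; H10=+1→..#/###
ply 2: ###/..# is terminal -1 (V); from ..#/..# depth 7

H winning at [..#/..#]: True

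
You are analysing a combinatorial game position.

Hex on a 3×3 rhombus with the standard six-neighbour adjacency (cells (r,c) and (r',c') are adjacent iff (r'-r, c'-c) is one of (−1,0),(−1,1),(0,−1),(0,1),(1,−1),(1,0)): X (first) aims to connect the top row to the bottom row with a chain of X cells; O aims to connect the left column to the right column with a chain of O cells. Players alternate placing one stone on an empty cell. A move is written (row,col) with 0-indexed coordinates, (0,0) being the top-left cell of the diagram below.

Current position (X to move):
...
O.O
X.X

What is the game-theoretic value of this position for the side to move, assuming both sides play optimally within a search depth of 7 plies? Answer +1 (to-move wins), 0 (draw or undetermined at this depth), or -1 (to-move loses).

value(.../O.O/X.X, X) = +1

p1 X@[.../O.O/X.X]: (0,0)[X../O.O/X.X]-1 (0,1)[.X./O.O/X.X]-1 (0,2)[..X/O.O/X.X]-1 (1,1)[.../OXO/X.X]+1* (2,1)[.../O.O/XXX]-1
p2 O@[.../OXO/X.X]: (0,0)[O../OXO/X.X]-1* (0,1)[.O./OXO/X.X]-1 (0,2)[..O/OXO/X.X]-1 (2,1)[.../OXO/XOX]-1
p3 X@[O../OXO/X.X]: (0,1)[OX./OXO/X.X]+1* (0,2)[O.X/OXO/X.X]+1 (2,1)[O../OXO/XXX]+1
p4 O@[OX./OXO/X.X] terminal -1; root [.../O.O/X.X] d7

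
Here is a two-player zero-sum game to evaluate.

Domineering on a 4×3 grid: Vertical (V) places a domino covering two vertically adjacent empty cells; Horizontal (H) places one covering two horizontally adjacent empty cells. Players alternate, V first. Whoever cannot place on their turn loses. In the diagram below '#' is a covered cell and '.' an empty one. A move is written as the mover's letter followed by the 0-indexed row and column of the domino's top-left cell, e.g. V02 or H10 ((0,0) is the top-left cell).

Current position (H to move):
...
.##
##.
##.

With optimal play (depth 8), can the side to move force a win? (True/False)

H winning at [.../.##/##./##.]: False

[.../.##/##./##.] H move#1: H00:-1/##./.##/##./##.*, H01:-1/.##/.##/##./##.
[##./.##/##./##.] V move#2: V22:+1/##./.##/###/###*
[##./.##/###/###] end (terminal -1, H#3); searched .../.##/##./##. to 8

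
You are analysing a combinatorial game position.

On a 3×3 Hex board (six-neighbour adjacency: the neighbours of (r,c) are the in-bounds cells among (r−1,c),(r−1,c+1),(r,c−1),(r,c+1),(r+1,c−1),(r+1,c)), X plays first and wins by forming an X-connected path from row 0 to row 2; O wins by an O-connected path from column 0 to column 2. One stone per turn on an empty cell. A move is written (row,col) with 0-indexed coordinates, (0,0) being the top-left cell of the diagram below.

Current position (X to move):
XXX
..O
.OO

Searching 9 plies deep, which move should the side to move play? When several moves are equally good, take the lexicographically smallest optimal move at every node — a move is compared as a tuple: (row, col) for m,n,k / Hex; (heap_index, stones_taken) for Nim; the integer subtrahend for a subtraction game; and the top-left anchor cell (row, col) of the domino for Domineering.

X's best at [XXX/..O/.OO]: (2,0)

ply 1, X at XXX/..O/.OO | (1,0)=-1→XXX/X.O/.OO; (1,1)=-1→XXX/.XO/.OO; (2,0)=+1→XXX/..O/XOO*
ply 2, O at XXX/..O/XOO | (1,0)=-1→XXX/O.O/XOO*; (1,1)=-1→XXX/.OO/XOO
ply 3, X at XXX/O.O/XOO | (1,1)=+1→XXX/OXO/XOO*
ply 4: XXX/OXO/XOO is terminal -1 (O); from XXX/..O/.OO depth 9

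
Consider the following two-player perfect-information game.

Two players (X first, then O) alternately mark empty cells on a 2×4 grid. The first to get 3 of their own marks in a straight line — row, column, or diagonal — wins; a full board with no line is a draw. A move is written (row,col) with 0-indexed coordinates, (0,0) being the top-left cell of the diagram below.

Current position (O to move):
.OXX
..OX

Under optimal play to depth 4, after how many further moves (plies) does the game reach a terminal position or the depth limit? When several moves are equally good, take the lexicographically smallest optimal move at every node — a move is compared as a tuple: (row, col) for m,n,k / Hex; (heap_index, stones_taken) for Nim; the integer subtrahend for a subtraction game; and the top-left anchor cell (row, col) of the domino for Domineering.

PV length from [.OXX/..OX]: 3 plies

ply 1, O at .OXX/..OX | (0,0)=+0→OOXX/..OX*; (1,0)=+0→.OXX/O.OX; (1,1)=+0→.OXX/.OOX
ply 2, X at OOXX/..OX | (1,0)=+0→OOXX/X.OX*; (1,1)=+0→OOXX/.XOX
ply 3, O at OOXX/X.OX | (1,1)=+0→OOXX/XOOX*
ply 4: OOXX/XOOX is terminal +0 (X); from .OXX/..OX depth 4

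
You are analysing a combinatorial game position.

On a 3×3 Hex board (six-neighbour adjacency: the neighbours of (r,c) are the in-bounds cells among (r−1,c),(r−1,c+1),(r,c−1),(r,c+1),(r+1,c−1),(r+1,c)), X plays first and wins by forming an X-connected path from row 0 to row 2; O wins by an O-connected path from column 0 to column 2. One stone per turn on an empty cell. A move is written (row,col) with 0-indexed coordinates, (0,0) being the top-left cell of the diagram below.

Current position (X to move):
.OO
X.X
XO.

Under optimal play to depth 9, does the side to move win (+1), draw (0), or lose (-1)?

ply 1, X at .OO/X.X/XO. | (0,0)=+1→XOO/X.X/XO.*; (1,1)=-1→.OO/XXX/XO.; (2,2)=-1→.OO/X.X/XOX
ply 2: XOO/X.X/XO. is terminal -1 (O); from .OO/X.X/XO. depth 9

value(.OO/X.X/XO., X) = +1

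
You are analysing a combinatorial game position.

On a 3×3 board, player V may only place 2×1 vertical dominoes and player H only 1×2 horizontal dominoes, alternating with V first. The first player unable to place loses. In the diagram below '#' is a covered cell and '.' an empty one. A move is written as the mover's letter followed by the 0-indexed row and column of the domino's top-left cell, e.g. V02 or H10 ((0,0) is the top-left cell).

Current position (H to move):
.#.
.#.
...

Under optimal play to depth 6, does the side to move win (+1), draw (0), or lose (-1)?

p1 H@[.#./.#./...]: H20[.#./.#./##.]-1* H21[.#./.#./.##]-1
p2 V@[.#./.#./##.]: V00[##./##./##.]+1* V02[.##/.##/##.]+1 V12[.#./.##/###]+1
p3 H@[##./##./##.] terminal -1; root [.#./.#./...] d6

value(.#./.#./..., H) = -1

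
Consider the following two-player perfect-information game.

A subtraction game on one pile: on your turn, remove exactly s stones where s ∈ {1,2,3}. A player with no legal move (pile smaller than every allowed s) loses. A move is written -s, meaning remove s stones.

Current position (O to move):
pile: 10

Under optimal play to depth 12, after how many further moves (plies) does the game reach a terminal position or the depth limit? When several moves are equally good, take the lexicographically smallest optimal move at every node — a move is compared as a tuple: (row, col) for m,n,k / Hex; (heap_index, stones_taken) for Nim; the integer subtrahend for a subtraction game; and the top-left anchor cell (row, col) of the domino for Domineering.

[10] O move#1: -1:-1/9, -2:+1/8*, -3:-1/7
[8] X move#2: -1:-1/7*, -2:-1/6, -3:-1/5
[7] O move#3: -1:-1/6, -2:-1/5, -3:+1/4*
[4] X move#4: -1:-1/3*, -2:-1/2, -3:-1/1
[3] O move#5: -1:-1/2, -2:-1/1, -3:+1/0*
[0] end (terminal -1, X#6); searched 10 to 12

PV length from [10]: 5 plies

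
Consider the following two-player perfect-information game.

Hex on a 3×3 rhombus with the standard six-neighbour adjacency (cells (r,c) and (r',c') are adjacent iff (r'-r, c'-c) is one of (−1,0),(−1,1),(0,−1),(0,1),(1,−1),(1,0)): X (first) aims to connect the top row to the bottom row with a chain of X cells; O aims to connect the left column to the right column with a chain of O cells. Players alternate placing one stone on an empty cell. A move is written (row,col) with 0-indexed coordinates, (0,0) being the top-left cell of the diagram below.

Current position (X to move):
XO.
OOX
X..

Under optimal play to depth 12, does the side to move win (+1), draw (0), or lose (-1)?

value(XO./OOX/X.., X) = +1

p1 X@[XO./OOX/X..]: (0,2)[XOX/OOX/X..]+1* (2,1)[XO./OOX/XX.]-1 (2,2)[XO./OOX/X.X]-1
p2 O@[XOX/OOX/X..]: (2,1)[XOX/OOX/XO.]-1* (2,2)[XOX/OOX/X.O]-1
p3 X@[XOX/OOX/XO.]: (2,2)[XOX/OOX/XOX]+1*
p4 O@[XOX/OOX/XOX] terminal -1; root [XO./OOX/X..] d12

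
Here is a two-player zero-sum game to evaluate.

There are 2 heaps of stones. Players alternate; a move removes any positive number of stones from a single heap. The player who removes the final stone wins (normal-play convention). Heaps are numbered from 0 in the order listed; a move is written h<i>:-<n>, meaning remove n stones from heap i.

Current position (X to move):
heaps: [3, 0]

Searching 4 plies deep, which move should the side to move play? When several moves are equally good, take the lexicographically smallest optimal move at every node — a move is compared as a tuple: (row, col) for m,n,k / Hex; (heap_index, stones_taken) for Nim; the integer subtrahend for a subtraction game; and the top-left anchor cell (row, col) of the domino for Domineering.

[(3,0)] X move#1: h0:-1:-1/(2,0), h0:-2:-1/(1,0), h0:-3:+1/(0,0)*
[(0,0)] end (terminal -1, O#2); searched (3,0) to 4

X's best at [(3,0)]: h0:-3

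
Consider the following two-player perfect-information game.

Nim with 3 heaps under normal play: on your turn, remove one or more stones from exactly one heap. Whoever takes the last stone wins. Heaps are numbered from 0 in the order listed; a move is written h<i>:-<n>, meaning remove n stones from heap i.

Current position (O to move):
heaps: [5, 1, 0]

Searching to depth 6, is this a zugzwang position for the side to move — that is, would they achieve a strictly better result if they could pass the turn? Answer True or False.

zugzwang((5,1,0), O) = False

[(5,1,0)] O move#1: h0:-1:-1/(4,1,0), h0:-2:-1/(3,1,0), h0:-3:-1/(2,1,0), h0:-4:+1/(1,1,0)*, h0:-5:-1/(0,1,0), h1:-1:-1/(5,0,0)
[(1,1,0)] X move#2: h0:-1:-1/(0,1,0)*, h1:-1:-1/(1,0,0)
[(0,1,0)] O move#3: h1:-1:+1/(0,0,0)*
[(0,0,0)] end (terminal -1, X#4); searched (5,1,0) to 6
pass branch (X moves first from the same position):
  | [(5,1,0)] X move#1: h0:-1:-1/(4,1,0), h0:-2:-1/(3,1,0), h0:-3:-1/(2,1,0), h0:-4:+1/(1,1,0)*, h0:-5:-1/(0,1,0), h1:-1:-1/(5,0,0)
  | [(1,1,0)] O move#2: h0:-1:-1/(0,1,0)*, h1:-1:-1/(1,0,0)
  | [(0,1,0)] X move#3: h1:-1:+1/(0,0,0)*
  | [(0,0,0)] end (terminal -1, O#4); searched (5,1,0) to 6
O moving scores +1; O passing scores -1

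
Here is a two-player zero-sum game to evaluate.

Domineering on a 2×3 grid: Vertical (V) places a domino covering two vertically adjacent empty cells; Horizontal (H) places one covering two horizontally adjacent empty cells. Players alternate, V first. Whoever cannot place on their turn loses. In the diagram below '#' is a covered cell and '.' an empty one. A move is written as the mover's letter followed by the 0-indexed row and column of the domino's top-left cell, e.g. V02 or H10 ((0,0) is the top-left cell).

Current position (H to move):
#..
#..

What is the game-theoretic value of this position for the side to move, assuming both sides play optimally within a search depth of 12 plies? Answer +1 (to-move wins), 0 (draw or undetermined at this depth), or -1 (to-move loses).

[#../#..] H move#1: H01:+1/###/#..*, H11:+1/#../###
[###/#..] end (terminal -1, V#2); searched #../#.. to 12

value(#../#.., H) = +1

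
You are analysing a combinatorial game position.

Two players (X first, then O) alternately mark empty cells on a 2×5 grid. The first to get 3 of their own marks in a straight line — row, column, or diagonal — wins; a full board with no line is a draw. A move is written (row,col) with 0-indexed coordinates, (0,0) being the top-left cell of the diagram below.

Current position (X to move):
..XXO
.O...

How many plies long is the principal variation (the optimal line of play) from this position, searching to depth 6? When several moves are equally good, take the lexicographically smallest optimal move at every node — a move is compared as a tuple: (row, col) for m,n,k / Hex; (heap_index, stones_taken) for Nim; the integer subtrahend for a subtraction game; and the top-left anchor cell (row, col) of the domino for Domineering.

p1 X@[..XXO/.O...]: (0,0)[X.XXO/.O...]+0 (0,1)[.XXXO/.O...]+1* (1,0)[..XXO/XO...]+0 (1,2)[..XXO/.OX..]+0 (1,3)[..XXO/.O.X.]+0 (1,4)[..XXO/.O..X]+0
p2 O@[.XXXO/.O...] terminal -1; root [..XXO/.O...] d6

PV length from [..XXO/.O...]: 1 ply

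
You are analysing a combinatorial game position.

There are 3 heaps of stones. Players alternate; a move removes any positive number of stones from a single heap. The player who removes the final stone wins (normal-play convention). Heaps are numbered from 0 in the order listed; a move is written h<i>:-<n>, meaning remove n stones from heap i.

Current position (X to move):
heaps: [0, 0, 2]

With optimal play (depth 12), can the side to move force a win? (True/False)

ply 1, X at (0,0,2) | h2:-1=-1→(0,0,1); h2:-2=+1→(0,0,0)*
ply 2: (0,0,0) is terminal -1 (O); from (0,0,2) depth 12

X winning at [(0,0,2)]: True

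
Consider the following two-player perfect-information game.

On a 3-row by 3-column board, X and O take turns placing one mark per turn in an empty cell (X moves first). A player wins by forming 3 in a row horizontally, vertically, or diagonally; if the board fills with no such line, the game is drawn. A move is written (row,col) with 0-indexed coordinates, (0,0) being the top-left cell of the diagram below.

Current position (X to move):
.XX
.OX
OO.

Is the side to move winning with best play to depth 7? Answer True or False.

X winning at [.XX/.OX/OO.]: True

p1 X@[.XX/.OX/OO.]: (0,0)[XXX/.OX/OO.]+1* (1,0)[.XX/XOX/OO.]-1 (2,2)[.XX/.OX/OOX]+1
p2 O@[XXX/.OX/OO.] terminal -1; root [.XX/.OX/OO.] d7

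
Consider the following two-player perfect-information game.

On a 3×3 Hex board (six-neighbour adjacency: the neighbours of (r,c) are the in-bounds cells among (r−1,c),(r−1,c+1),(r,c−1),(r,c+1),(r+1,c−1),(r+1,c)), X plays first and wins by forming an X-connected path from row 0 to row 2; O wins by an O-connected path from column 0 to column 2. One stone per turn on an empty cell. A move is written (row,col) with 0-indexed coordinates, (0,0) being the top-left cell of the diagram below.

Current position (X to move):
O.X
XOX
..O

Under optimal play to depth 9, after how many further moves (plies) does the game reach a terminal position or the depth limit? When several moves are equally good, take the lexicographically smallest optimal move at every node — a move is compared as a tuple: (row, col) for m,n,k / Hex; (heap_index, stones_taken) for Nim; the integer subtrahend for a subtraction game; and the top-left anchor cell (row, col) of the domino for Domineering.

PV length from [O.X/XOX/..O]: 3 plies

p1 X@[O.X/XOX/..O]: (0,1)[OXX/XOX/..O]+1* (2,0)[O.X/XOX/X.O]+1 (2,1)[O.X/XOX/.XO]+1
p2 O@[OXX/XOX/..O]: (2,0)[OXX/XOX/O.O]-1* (2,1)[OXX/XOX/.OO]-1
p3 X@[OXX/XOX/O.O]: (2,1)[OXX/XOX/OXO]+1*
p4 O@[OXX/XOX/OXO] terminal -1; root [O.X/XOX/..O] d9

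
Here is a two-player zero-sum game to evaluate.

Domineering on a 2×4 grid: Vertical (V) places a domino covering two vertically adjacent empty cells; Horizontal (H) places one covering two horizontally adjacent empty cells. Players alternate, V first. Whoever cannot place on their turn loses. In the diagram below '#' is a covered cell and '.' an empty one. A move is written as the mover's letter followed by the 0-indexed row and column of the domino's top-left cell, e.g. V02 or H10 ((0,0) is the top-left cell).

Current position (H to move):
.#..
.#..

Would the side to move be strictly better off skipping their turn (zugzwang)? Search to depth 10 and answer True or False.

zugzwang(.#../.#.., H) = False

ply 1, H at .#../.#.. | H02=+1→.###/.#..*; H12=+1→.#../.###
ply 2, V at .###/.#.. | V00=-1→####/##..*
ply 3, H at ####/##.. | H12=+1→####/####*
ply 4: ####/#### is terminal -1 (V); from .#../.#.. depth 10
pass branch (V moves first from the same position):
  | ply 1, V at .#../.#.. | V00=-1→##../##..; V02=+1→.##./.##.*; V03=+1→.#.#/.#.#
  | ply 2: .##./.##. is terminal -1 (H); from .#../.#.. depth 10
H moving scores +1; H passing scores -1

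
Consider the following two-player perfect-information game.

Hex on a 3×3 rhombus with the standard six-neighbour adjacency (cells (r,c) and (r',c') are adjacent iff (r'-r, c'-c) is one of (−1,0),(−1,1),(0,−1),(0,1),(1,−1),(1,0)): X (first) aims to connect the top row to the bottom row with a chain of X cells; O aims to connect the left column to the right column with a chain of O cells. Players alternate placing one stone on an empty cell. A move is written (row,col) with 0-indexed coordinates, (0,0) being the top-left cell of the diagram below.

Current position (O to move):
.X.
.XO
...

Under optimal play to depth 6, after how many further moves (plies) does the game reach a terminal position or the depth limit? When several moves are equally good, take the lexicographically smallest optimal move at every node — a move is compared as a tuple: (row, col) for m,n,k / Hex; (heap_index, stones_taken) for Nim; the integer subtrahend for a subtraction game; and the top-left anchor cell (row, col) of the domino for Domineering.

ply 1, O at .X./.XO/... | (0,0)=-1→OX./.XO/...*; (0,2)=-1→.XO/.XO/...; (1,0)=-1→.X./OXO/...; (2,0)=-1→.X./.XO/O..; (2,1)=-1→.X./.XO/.O.; (2,2)=-1→.X./.XO/..O
ply 2, X at OX./.XO/... | (0,2)=+1→OXX/.XO/...*; (1,0)=+1→OX./XXO/...; (2,0)=+1→OX./.XO/X..; (2,1)=+1→OX./.XO/.X.; (2,2)=+1→OX./.XO/..X
ply 3, O at OXX/.XO/... | (1,0)=-1→OXX/OXO/...*; (2,0)=-1→OXX/.XO/O..; (2,1)=-1→OXX/.XO/.O.; (2,2)=-1→OXX/.XO/..O
ply 4, X at OXX/OXO/... | (2,0)=+1→OXX/OXO/X..*; (2,1)=+1→OXX/OXO/.X.; (2,2)=+1→OXX/OXO/..X
ply 5: OXX/OXO/X.. is terminal -1 (O); from .X./.XO/... depth 6

PV length from [.X./.XO/...]: 4 plies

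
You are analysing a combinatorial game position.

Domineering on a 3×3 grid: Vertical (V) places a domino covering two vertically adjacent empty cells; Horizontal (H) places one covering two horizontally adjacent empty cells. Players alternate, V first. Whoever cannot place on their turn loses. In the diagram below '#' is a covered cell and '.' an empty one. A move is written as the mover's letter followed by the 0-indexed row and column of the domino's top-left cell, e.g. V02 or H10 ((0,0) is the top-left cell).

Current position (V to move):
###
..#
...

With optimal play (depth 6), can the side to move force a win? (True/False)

V winning at [###/..#/...]: True

ply 1, V at ###/..#/... | V10=-1→###/#.#/#..; V11=+1→###/.##/.#.*
ply 2: ###/.##/.#. is terminal -1 (H); from ###/..#/... depth 6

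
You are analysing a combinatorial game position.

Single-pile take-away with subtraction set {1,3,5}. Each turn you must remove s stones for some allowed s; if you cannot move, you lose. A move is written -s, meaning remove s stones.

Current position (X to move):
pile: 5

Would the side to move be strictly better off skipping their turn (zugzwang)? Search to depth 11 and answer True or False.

p1 X@[5]: -1[4]+1* -3[2]+1 -5[0]+1
p2 O@[4]: -1[3]-1* -3[1]-1
p3 X@[3]: -1[2]+1* -3[0]+1
p4 O@[2]: -1[1]-1*
p5 X@[1]: -1[0]+1*
p6 O@[0] terminal -1; root [5] d11
if X skipped the turn, O would face:
~ p1 O@[5]: -1[4]+1* -3[2]+1 -5[0]+1
~ p2 X@[4]: -1[3]-1* -3[1]-1
~ p3 O@[3]: -1[2]+1* -3[0]+1
~ p4 X@[2]: -1[1]-1*
~ p5 O@[1]: -1[0]+1*
~ p6 X@[0] terminal -1; root [5] d11
compare (X): move=+1 vs pass=-1

zugzwang(5, X) = False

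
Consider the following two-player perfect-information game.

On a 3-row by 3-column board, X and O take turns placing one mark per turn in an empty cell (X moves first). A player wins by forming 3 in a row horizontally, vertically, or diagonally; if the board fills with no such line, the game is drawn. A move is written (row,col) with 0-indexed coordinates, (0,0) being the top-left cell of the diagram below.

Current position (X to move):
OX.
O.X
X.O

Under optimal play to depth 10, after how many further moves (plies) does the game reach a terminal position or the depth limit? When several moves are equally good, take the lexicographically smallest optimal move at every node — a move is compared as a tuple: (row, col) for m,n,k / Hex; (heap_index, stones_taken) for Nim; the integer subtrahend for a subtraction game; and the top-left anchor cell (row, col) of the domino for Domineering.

PV length from [OX./O.X/X.O]: 3 plies

ply 1, X at OX./O.X/X.O | (0,2)=-1→OXX/O.X/X.O; (1,1)=+1→OX./OXX/X.O*; (2,1)=-1→OX./O.X/XXO
ply 2, O at OX./OXX/X.O | (0,2)=-1→OXO/OXX/X.O*; (2,1)=-1→OX./OXX/XOO
ply 3, X at OXO/OXX/X.O | (2,1)=+1→OXO/OXX/XXO*
ply 4: OXO/OXX/XXO is terminal -1 (O); from OX./O.X/X.O depth 10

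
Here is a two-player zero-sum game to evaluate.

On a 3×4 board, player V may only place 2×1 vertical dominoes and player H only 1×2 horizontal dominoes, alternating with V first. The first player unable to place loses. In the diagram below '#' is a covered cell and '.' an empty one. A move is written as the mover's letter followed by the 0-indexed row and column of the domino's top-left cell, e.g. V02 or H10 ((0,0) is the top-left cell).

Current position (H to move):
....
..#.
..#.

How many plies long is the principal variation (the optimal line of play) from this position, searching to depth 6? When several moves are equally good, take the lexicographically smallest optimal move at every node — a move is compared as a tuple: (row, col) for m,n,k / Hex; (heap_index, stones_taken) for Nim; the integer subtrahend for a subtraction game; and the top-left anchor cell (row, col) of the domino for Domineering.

PV length from [..../..#./..#.]: 3 plies

ply 1, H at ..../..#./..#. | H00=-1→##../..#./..#.; H01=-1→.##./..#./..#.; H02=-1→..##/..#./..#.; H10=+1→..../###./..#.*; H20=-1→..../..#./###.
ply 2, V at ..../###./..#. | V03=-1→...#/####/..#.*; V13=-1→..../####/..##
ply 3, H at ...#/####/..#. | H00=+1→##.#/####/..#.*; H01=+1→.###/####/..#.; H20=+1→...#/####/###.
ply 4: ##.#/####/..#. is terminal -1 (V); from ..../..#./..#. depth 6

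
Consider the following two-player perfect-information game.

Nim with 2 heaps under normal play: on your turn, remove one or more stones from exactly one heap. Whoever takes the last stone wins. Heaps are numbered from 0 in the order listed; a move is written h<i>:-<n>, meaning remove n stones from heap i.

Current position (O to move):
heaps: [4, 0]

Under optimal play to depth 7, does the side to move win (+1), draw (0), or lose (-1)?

value((4,0), O) = +1

[(4,0)] O move#1: h0:-1:-1/(3,0), h0:-2:-1/(2,0), h0:-3:-1/(1,0), h0:-4:+1/(0,0)*
[(0,0)] end (terminal -1, X#2); searched (4,0) to 7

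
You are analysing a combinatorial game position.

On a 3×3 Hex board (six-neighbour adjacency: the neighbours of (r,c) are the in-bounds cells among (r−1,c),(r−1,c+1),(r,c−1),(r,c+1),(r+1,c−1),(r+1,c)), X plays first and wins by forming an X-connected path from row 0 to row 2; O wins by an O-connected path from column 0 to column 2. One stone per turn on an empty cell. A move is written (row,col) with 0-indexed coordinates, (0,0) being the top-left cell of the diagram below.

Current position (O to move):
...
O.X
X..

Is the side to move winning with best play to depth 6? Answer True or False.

[.../O.X/X..] O move#1: (0,0):-1/O../O.X/X.., (0,1):-1/.O./O.X/X.., (0,2):+1/..O/O.X/X..*, (1,1):-1/.../OOX/X.., (2,1):-1/.../O.X/XO., (2,2):-1/.../O.X/X.O
[..O/O.X/X..] X move#2: (0,0):-1/X.O/O.X/X..*, (0,1):-1/.XO/O.X/X.., (1,1):-1/..O/OXX/X.., (2,1):-1/..O/O.X/XX., (2,2):-1/..O/O.X/X.X
[X.O/O.X/X..] O move#3: (0,1):+1/XOO/O.X/X..*, (1,1):+1/X.O/OOX/X.., (2,1):+1/X.O/O.X/XO., (2,2):+1/X.O/O.X/X.O
[XOO/O.X/X..] end (terminal -1, X#4); searched .../O.X/X.. to 6

O winning at [.../O.X/X..]: True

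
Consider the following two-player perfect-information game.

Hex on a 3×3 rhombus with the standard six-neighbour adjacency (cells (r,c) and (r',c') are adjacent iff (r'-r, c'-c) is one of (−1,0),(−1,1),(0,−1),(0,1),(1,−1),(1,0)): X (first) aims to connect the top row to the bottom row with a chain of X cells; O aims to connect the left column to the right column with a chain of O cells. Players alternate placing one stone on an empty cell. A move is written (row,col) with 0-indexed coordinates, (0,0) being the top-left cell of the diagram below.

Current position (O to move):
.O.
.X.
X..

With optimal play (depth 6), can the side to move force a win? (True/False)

O winning at [.O./.X./X..]: True

p1 O@[.O./.X./X..]: (0,0)[OO./.X./X..]-1 (0,2)[.OO/.X./X..]+1* (1,0)[.O./OX./X..]-1 (1,2)[.O./.XO/X..]-1 (2,1)[.O./.X./XO.]-1 (2,2)[.O./.X./X.O]-1
p2 X@[.OO/.X./X..]: (0,0)[XOO/.X./X..]-1* (1,0)[.OO/XX./X..]-1 (1,2)[.OO/.XX/X..]-1 (2,1)[.OO/.X./XX.]-1 (2,2)[.OO/.X./X.X]-1
p3 O@[XOO/.X./X..]: (1,0)[XOO/OX./X..]+1* (1,2)[XOO/.XO/X..]-1 (2,1)[XOO/.X./XO.]-1 (2,2)[XOO/.X./X.O]-1
p4 X@[XOO/OX./X..] terminal -1; root [.O./.X./X..] d6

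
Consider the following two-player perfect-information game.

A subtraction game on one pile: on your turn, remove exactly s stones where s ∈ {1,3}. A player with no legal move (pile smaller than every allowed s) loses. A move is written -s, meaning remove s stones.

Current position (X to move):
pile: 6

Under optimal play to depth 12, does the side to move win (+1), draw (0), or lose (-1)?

value(6, X) = -1

[6] X move#1: -1:-1/5*, -3:-1/3
[5] O move#2: -1:+1/4*, -3:+1/2
[4] X move#3: -1:-1/3*, -3:-1/1
[3] O move#4: -1:+1/2*, -3:+1/0
[2] X move#5: -1:-1/1*
[1] O move#6: -1:+1/0*
[0] end (terminal -1, X#7); searched 6 to 12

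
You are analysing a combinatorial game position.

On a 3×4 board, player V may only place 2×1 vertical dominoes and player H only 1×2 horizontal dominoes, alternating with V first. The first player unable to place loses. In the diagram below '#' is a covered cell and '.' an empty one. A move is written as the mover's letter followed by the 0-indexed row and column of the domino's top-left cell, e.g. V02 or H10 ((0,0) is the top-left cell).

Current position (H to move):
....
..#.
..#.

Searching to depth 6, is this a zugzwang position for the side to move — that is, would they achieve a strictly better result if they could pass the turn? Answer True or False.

zugzwang(..../..#./..#., H) = False

[..../..#./..#.] H move#1: H00:-1/##../..#./..#., H01:-1/.##./..#./..#., H02:-1/..##/..#./..#., H10:+1/..../###./..#.*, H20:-1/..../..#./###.
[..../###./..#.] V move#2: V03:-1/...#/####/..#.*, V13:-1/..../####/..##
[...#/####/..#.] H move#3: H00:+1/##.#/####/..#.*, H01:+1/.###/####/..#., H20:+1/...#/####/###.
[##.#/####/..#.] end (terminal -1, V#4); searched ..../..#./..#. to 6
if H skipped the turn, V would face:
~ [..../..#./..#.] V move#1: V00:+1/#.../#.#./..#.*, V01:+1/.#../.##./..#., V03:-1/...#/..##/..#., V10:+1/..../#.#./#.#., V11:+1/..../.##./.##., V13:-1/..../..##/..##
~ [#.../#.#./..#.] H move#2: H01:-1/###./#.#./..#.*, H02:-1/#.##/#.#./..#., H20:-1/#.../#.#./###.
~ [###./#.#./..#.] V move#3: V03:-1/####/#.##/..#., V11:+1/###./###./.##.*, V13:-1/###./#.##/..##
~ [###./###./.##.] end (terminal -1, H#4); searched ..../..#./..#. to 6
compare (H): move=+1 vs pass=-1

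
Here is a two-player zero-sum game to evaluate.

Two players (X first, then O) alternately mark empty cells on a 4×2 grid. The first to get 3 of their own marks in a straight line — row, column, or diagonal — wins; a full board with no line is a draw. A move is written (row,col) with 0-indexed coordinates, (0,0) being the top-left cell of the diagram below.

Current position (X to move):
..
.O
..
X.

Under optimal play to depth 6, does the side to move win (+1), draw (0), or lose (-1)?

value(../.O/../X., X) = 0

[../.O/../X.] X move#1: (0,0):-1/X./.O/../X., (0,1):+0/.X/.O/../X.*, (1,0):+0/../XO/../X., (2,0):+0/../.O/X./X., (2,1):+0/../.O/.X/X., (3,1):+0/../.O/../XX
[.X/.O/../X.] O move#2: (0,0):+0/OX/.O/../X.*, (1,0):+0/.X/OO/../X., (2,0):+0/.X/.O/O./X., (2,1):+0/.X/.O/.O/X., (3,1):+0/.X/.O/../XO
[OX/.O/../X.] X move#3: (1,0):+0/OX/XO/../X.*, (2,0):+0/OX/.O/X./X., (2,1):+0/OX/.O/.X/X., (3,1):+0/OX/.O/../XX
[OX/XO/../X.] O move#4: (2,0):+0/OX/XO/O./X.*, (2,1):-1/OX/XO/.O/X., (3,1):-1/OX/XO/../XO
[OX/XO/O./X.] X move#5: (2,1):+0/OX/XO/OX/X.*, (3,1):+0/OX/XO/O./XX
[OX/XO/OX/X.] O move#6: (3,1):+0/OX/XO/OX/XO*
[OX/XO/OX/XO] end (terminal +0, X#7); searched ../.O/../X. to 6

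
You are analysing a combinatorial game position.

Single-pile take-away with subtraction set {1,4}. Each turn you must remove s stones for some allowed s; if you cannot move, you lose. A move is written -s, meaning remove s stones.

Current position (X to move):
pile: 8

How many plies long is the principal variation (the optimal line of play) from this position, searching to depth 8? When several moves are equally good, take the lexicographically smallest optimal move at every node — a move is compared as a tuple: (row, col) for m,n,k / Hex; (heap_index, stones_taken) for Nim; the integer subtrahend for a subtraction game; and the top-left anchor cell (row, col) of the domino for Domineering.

p1 X@[8]: -1[7]+1* -4[4]-1
p2 O@[7]: -1[6]-1* -4[3]-1
p3 X@[6]: -1[5]+1* -4[2]+1
p4 O@[5]: -1[4]-1* -4[1]-1
p5 X@[4]: -1[3]-1 -4[0]+1*
p6 O@[0] terminal -1; root [8] d8

PV length from [8]: 5 plies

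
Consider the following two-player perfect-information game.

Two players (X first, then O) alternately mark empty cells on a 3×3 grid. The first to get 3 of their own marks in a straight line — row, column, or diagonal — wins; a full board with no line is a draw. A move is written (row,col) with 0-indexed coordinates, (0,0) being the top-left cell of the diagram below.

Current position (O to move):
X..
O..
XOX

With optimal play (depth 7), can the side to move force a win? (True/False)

ply 1, O at X../O../XOX | (0,1)=-1→XO./O../XOX; (0,2)=-1→X.O/O../XOX; (1,1)=+1→X../OO./XOX*; (1,2)=-1→X../O.O/XOX
ply 2, X at X../OO./XOX | (0,1)=-1→XX./OO./XOX*; (0,2)=-1→X.X/OO./XOX; (1,2)=-1→X../OOX/XOX
ply 3, O at XX./OO./XOX | (0,2)=+0→XXO/OO./XOX; (1,2)=+1→XX./OOO/XOX*
ply 4: XX./OOO/XOX is terminal -1 (X); from X../O../XOX depth 7

O winning at [X../O../XOX]: True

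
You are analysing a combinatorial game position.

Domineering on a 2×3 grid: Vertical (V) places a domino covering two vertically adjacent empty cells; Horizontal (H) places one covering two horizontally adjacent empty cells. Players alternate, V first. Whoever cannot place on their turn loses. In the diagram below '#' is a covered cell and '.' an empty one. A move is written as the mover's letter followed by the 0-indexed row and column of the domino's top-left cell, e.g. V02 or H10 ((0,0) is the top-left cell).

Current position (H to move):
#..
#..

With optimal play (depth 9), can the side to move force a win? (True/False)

[#../#..] H move#1: H01:+1/###/#..*, H11:+1/#../###
[###/#..] end (terminal -1, V#2); searched #../#.. to 9

H winning at [#../#..]: True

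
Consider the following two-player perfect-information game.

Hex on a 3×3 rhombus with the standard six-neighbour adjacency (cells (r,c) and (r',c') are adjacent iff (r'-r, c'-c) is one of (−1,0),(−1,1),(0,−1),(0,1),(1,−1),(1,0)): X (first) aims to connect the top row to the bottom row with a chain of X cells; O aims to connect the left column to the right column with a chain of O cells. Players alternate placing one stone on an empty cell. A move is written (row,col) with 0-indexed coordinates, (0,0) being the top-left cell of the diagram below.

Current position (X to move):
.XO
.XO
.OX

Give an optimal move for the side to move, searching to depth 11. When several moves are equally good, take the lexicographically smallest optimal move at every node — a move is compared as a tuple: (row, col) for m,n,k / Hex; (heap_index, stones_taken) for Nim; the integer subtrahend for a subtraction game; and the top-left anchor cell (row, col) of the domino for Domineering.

X's best at [.XO/.XO/.OX]: (2,0)

[.XO/.XO/.OX] X move#1: (0,0):-1/XXO/.XO/.OX, (1,0):-1/.XO/XXO/.OX, (2,0):+1/.XO/.XO/XOX*
[.XO/.XO/XOX] end (terminal -1, O#2); searched .XO/.XO/.OX to 11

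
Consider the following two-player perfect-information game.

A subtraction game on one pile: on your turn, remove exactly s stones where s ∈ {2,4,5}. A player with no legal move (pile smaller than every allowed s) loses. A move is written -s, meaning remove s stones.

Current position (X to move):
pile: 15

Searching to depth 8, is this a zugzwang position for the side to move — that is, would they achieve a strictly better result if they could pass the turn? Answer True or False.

[15] X move#1: -2:-1/13*, -4:-1/11, -5:-1/10
[13] O move#2: -2:-1/11, -4:-1/9, -5:+1/8*
[8] X move#3: -2:-1/6*, -4:-1/4, -5:-1/3
[6] O move#4: -2:-1/4, -4:-1/2, -5:+1/1*
[1] end (terminal -1, X#5); searched 15 to 8
pass branch (O moves first from the same position):
  | [15] O move#1: -2:-1/13*, -4:-1/11, -5:-1/10
  | [13] X move#2: -2:-1/11, -4:-1/9, -5:+1/8*
  | [8] O move#3: -2:-1/6*, -4:-1/4, -5:-1/3
  | [6] X move#4: -2:-1/4, -4:-1/2, -5:+1/1*
  | [1] end (terminal -1, O#5); searched 15 to 8
X moving scores -1; X passing scores +1

zugzwang(15, X) = True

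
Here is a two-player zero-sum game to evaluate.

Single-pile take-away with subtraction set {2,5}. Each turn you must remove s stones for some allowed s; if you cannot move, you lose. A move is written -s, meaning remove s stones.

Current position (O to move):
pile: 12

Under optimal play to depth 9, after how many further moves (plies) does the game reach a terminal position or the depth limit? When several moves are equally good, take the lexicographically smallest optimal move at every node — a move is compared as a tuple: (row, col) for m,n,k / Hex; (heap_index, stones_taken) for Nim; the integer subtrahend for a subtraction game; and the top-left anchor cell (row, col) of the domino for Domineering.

PV length from [12]: 3 plies

[12] O move#1: -2:-1/10, -5:+1/7*
[7] X move#2: -2:-1/5*, -5:-1/2
[5] O move#3: -2:-1/3, -5:+1/0*
[0] end (terminal -1, X#4); searched 12 to 9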